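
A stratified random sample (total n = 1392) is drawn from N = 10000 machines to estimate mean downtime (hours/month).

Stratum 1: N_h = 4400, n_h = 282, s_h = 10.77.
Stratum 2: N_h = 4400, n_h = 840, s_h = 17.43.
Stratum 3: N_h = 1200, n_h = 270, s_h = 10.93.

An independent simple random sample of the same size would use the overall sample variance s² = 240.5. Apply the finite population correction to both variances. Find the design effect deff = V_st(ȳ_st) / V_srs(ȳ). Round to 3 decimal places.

V̂(ȳ_st) = Σ W_h² (1 − n_h/N_h) s_h²/n_h, with W_h = N_h/N and N = 10000:
  stratum 1: (4400/10000)²·(1 − 282/4400)·10.77²/282 = 0.0745283
  stratum 2: (4400/10000)²·(1 − 840/4400)·17.43²/840 = 0.0566524
  stratum 3: (1200/10000)²·(1 − 270/1200)·10.93²/270 = 0.00493788
V_st = 0.136119
V_srs = (1 − 1392/10000)·240.5/1392 = 0.148723
deff = V_st / V_srs = 0.136119/0.148723 = 0.9152

deff ≈ 0.915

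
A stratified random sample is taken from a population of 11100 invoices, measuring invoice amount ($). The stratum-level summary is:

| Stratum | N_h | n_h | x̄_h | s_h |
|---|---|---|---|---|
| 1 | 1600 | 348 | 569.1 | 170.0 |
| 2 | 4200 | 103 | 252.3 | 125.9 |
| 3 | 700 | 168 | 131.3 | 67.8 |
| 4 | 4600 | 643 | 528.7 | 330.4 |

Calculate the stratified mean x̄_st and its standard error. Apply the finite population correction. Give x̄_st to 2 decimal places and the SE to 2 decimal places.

x̄_st ≈ 404.88, SE ≈ 6.93

x̄_st = Σ W_h x̄_h = (1600·569.1 + 4200·252.3 + 700·131.3 + 4600·528.7)/11100 = 404.87838
V̂(x̄_st) = Σ W_h² (1 − n_h/N_h) s_h²/n_h, with W_h = N_h/N and N = 11100:
  stratum 1: (1600/11100)²·(1 − 348/1600)·170.0²/348 = 1.3502
  stratum 2: (4200/11100)²·(1 − 103/4200)·125.9²/103 = 21.4923
  stratum 3: (700/11100)²·(1 − 168/700)·67.8²/168 = 0.0827016
  stratum 4: (4600/11100)²·(1 − 643/4600)·330.4²/643 = 25.0811
V̂(x̄_st) = 48.0064
SE(x̄_st) = √48.0064 = 6.92866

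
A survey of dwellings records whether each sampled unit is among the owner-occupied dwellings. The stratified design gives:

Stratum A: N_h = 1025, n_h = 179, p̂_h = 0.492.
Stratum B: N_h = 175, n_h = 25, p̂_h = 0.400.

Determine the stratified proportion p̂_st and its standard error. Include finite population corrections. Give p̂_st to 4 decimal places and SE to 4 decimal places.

N = 1200; stratum weights W_h = N_h/N.
p̂_st = Σ W_h p̂_h = (1025·0.492 + 175·0.400)/1200 = 0.47858
V̂(p̂_st) = Σ W_h² (1 − n_h/N_h) p̂_h(1−p̂_h)/(n_h−1):
  stratum A: (1025/1200)²·(1 − 179/1025)·0.492·0.508/178 = 0.000845552
  stratum B: (175/1200)²·(1 − 25/175)·0.400·0.600/24 = 0.000182292
V̂(p̂_st) = 0.00102784; SE = √V̂ = 0.03206

p̂_st ≈ 0.4786, SE ≈ 0.0321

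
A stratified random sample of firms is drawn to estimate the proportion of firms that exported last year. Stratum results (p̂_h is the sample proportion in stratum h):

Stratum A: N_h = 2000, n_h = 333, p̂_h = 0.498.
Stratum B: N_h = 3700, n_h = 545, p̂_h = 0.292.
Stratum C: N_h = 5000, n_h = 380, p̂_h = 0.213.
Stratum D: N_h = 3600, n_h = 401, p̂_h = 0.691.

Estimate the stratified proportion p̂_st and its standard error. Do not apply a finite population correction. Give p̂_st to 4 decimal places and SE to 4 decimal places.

N = 14300; stratum weights W_h = N_h/N.
p̂_st = Σ W_h p̂_h = (2000·0.498 + 3700·0.292 + 5000·0.213 + 3600·0.691)/14300 = 0.39364
V̂(p̂_st) = Σ W_h² p̂_h(1−p̂_h)/(n_h−1):
  stratum A: (2000/14300)²·0.498·0.502/332 = 1.47293e-05
  stratum B: (3700/14300)²·0.292·0.708/544 = 2.54418e-05
  stratum C: (5000/14300)²·0.213·0.787/379 = 5.40733e-05
  stratum D: (3600/14300)²·0.691·0.309/400 = 3.38306e-05
V̂(p̂_st) = 0.000128075; SE = √V̂ = 0.011317

p̂_st ≈ 0.3936, SE ≈ 0.0113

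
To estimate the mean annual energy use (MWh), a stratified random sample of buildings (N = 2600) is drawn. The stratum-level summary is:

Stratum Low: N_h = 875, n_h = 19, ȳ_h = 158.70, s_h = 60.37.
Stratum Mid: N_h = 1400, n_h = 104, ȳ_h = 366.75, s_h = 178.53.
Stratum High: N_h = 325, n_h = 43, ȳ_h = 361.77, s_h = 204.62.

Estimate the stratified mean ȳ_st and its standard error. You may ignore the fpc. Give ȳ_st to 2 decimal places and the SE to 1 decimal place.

ȳ_st = Σ W_h ȳ_h = (875·158.70 + 1400·366.75 + 325·361.77)/2600 = 296.11067
V̂(ȳ_st) = Σ W_h² s_h²/n_h, with W_h = N_h/N and N = 2600:
  stratum Low: (875/2600)²·60.37²/19 = 21.7249
  stratum Mid: (1400/2600)²·178.53²/104 = 88.8584
  stratum High: (325/2600)²·204.62²/43 = 15.2142
V̂(ȳ_st) = 125.797
SE(ȳ_st) = √125.797 = 11.2159

ȳ_st ≈ 296.11, SE ≈ 11.2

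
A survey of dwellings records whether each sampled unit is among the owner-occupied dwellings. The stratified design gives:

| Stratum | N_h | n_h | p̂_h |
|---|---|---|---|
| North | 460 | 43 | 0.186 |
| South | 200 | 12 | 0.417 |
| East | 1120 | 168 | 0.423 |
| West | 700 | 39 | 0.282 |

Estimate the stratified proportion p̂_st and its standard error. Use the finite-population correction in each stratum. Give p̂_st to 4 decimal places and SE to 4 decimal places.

p̂_st ≈ 0.3388, SE ≈ 0.0300

N = 2480; stratum weights W_h = N_h/N.
p̂_st = Σ W_h p̂_h = (460·0.186 + 200·0.417 + 1120·0.423 + 700·0.282)/2480 = 0.33876
V̂(p̂_st) = Σ W_h² (1 − n_h/N_h) p̂_h(1−p̂_h)/(n_h−1):
  stratum North: (460/2480)²·(1 − 43/460)·0.186·0.814/42 = 0.000112429
  stratum South: (200/2480)²·(1 − 12/200)·0.417·0.583/11 = 0.000135113
  stratum East: (1120/2480)²·(1 − 168/1120)·0.423·0.577/167 = 0.000253368
  stratum West: (700/2480)²·(1 − 39/700)·0.282·0.718/38 = 0.000400854
V̂(p̂_st) = 0.000901763; SE = √V̂ = 0.0300294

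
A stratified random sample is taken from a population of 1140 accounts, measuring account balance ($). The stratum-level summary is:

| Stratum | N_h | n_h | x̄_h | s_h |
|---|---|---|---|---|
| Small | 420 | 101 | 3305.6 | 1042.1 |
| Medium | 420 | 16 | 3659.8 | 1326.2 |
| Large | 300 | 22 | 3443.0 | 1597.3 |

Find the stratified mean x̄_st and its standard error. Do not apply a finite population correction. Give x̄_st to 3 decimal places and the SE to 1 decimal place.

x̄_st ≈ 3472.253, SE ≈ 156.2

x̄_st = Σ W_h x̄_h = (420·3305.6 + 420·3659.8 + 300·3443.0)/1140 = 3472.25263
V̂(x̄_st) = Σ W_h² s_h²/n_h, with W_h = N_h/N and N = 1140:
  stratum Small: (420/1140)²·1042.1²/101 = 1459.44
  stratum Medium: (420/1140)²·1326.2²/16 = 14920.6
  stratum Large: (300/1140)²·1597.3²/22 = 8031.25
V̂(x̄_st) = 24411.3
SE(x̄_st) = √24411.3 = 156.241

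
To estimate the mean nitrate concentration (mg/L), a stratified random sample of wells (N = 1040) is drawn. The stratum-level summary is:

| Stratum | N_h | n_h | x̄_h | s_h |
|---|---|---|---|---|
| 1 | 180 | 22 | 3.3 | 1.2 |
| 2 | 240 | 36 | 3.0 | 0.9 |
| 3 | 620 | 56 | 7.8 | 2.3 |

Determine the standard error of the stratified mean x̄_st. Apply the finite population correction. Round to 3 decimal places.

V̂(x̄_st) = Σ W_h² (1 − n_h/N_h) s_h²/n_h, with W_h = N_h/N and N = 1040:
  stratum 1: (180/1040)²·(1 − 22/180)·1.2²/22 = 0.00172109
  stratum 2: (240/1040)²·(1 − 36/240)·0.9²/36 = 0.00101849
  stratum 3: (620/1040)²·(1 − 56/620)·2.3²/56 = 0.0305402
V̂(x̄_st) = 0.0332798
SE(x̄_st) = √0.0332798 = 0.182427

SE(x̄_st) ≈ 0.182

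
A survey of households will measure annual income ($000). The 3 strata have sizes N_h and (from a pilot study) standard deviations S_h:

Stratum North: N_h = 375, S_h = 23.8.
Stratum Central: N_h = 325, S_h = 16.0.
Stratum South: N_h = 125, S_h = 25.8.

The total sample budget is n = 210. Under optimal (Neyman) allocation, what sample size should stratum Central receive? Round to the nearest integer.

Neyman allocation: n_h = n · N_h S_h / Σ N_i S_i, with n = 210.
  stratum North: N_h·S_h = 375·23.8 = 8925.00
  stratum Central: N_h·S_h = 325·16.0 = 5200.00
  stratum South: N_h·S_h = 125·25.8 = 3225.00
Σ N_h S_h = 17350.00
n for stratum Central = 210·5200.00/17350.00 = 62.939 → 63

63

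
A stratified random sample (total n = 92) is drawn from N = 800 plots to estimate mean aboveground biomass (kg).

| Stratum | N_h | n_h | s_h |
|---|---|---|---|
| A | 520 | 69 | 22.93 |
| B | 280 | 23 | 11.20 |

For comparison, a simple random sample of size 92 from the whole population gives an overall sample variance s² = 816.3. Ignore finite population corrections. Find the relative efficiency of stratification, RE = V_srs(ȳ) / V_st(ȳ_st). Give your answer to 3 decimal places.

RE ≈ 2.282

V̂(ȳ_st) = Σ W_h² s_h²/n_h, with W_h = N_h/N and N = 800:
  stratum A: (520/800)²·22.93²/69 = 3.21948
  stratum B: (280/800)²·11.20²/23 = 0.668104
V_st = 3.88758
V_srs = s²/n = 816.3/92 = 8.87283
Relative efficiency = V_srs / V_st = 8.87283/3.88758 = 2.2823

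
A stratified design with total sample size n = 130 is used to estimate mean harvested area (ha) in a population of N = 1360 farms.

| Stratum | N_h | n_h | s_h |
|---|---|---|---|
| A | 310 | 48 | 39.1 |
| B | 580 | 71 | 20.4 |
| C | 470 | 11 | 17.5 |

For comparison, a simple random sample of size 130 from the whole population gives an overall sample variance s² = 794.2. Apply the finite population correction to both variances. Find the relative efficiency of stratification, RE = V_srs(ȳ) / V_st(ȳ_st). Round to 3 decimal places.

RE ≈ 0.990

V̂(ȳ_st) = Σ W_h² (1 − n_h/N_h) s_h²/n_h, with W_h = N_h/N and N = 1360:
  stratum A: (310/1360)²·(1 − 48/310)·39.1²/48 = 1.39861
  stratum B: (580/1360)²·(1 − 71/580)·20.4²/71 = 0.935556
  stratum C: (470/1360)²·(1 − 11/470)·17.5²/11 = 3.24725
V_st = 5.58142
V_srs = (1 − 130/1360)·794.2/130 = 5.52526
Relative efficiency = V_srs / V_st = 5.52526/5.58142 = 0.9899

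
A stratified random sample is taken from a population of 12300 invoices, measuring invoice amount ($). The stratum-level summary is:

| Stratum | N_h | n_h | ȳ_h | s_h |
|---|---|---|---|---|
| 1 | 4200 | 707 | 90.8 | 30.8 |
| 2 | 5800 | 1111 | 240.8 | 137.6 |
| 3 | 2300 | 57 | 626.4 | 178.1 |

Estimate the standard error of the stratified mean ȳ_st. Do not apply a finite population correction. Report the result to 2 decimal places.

V̂(ȳ_st) = Σ W_h² s_h²/n_h, with W_h = N_h/N and N = 12300:
  stratum 1: (4200/12300)²·30.8²/707 = 0.156448
  stratum 2: (5800/12300)²·137.6²/1111 = 3.78938
  stratum 3: (2300/12300)²·178.1²/57 = 19.458
V̂(ȳ_st) = 23.4038
SE(ȳ_st) = √23.4038 = 4.83775

SE(ȳ_st) ≈ 4.84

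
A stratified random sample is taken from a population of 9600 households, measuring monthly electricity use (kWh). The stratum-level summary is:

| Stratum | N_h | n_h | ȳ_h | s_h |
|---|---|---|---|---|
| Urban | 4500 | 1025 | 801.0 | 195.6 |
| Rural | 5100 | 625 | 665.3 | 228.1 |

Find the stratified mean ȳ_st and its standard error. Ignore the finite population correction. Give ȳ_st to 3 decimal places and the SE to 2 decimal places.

ȳ_st = Σ W_h ȳ_h = (4500·801.0 + 5100·665.3)/9600 = 728.90937
V̂(ȳ_st) = Σ W_h² s_h²/n_h, with W_h = N_h/N and N = 9600:
  stratum Urban: (4500/9600)²·195.6²/1025 = 8.20156
  stratum Rural: (5100/9600)²·228.1²/625 = 23.4946
V̂(ȳ_st) = 31.6962
SE(ȳ_st) = √31.6962 = 5.62994

ȳ_st ≈ 728.909, SE ≈ 5.63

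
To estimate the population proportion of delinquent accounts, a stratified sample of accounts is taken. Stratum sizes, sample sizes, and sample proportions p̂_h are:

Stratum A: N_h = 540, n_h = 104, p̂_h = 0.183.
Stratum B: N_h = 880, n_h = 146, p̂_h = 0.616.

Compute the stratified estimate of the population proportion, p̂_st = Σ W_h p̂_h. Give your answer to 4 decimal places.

N = 1420; stratum weights W_h = N_h/N.
p̂_st = Σ W_h p̂_h = (540·0.183 + 880·0.616)/1420 = 0.45134

p̂_st ≈ 0.4513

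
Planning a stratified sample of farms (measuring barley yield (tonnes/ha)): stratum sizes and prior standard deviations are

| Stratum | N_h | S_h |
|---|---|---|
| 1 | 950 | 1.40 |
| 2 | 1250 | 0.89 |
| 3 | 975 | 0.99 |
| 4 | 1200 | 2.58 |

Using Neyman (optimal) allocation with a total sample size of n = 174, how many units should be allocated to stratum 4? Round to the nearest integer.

83

Neyman allocation: n_h = n · N_h S_h / Σ N_i S_i, with n = 174.
  stratum 1: N_h·S_h = 950·1.40 = 1330.00
  stratum 2: N_h·S_h = 1250·0.89 = 1112.50
  stratum 3: N_h·S_h = 975·0.99 = 965.25
  stratum 4: N_h·S_h = 1200·2.58 = 3096.00
Σ N_h S_h = 6503.75
n for stratum 4 = 174·3096.00/6503.75 = 82.830 → 83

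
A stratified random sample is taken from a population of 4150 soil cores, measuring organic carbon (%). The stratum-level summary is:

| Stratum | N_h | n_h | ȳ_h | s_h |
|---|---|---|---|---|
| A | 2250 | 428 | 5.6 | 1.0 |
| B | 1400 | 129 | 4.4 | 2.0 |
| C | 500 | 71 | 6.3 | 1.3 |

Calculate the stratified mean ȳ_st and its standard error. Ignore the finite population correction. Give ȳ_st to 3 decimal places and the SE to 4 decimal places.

ȳ_st ≈ 5.280, SE ≈ 0.0675

ȳ_st = Σ W_h ȳ_h = (2250·5.6 + 1400·4.4 + 500·6.3)/4150 = 5.27952
V̂(ȳ_st) = Σ W_h² s_h²/n_h, with W_h = N_h/N and N = 4150:
  stratum A: (2250/4150)²·1.0²/428 = 0.000686792
  stratum B: (1400/4150)²·2.0²/129 = 0.00352883
  stratum C: (500/4150)²·1.3²/71 = 0.000345519
V̂(ȳ_st) = 0.00456114
SE(ȳ_st) = √0.00456114 = 0.0675362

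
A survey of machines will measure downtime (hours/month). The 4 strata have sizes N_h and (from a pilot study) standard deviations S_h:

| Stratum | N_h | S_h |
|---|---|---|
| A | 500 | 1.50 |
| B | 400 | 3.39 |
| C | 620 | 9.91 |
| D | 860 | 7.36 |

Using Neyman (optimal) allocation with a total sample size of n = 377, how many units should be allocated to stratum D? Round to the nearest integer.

Neyman allocation: n_h = n · N_h S_h / Σ N_i S_i, with n = 377.
  stratum A: N_h·S_h = 500·1.50 = 750.00
  stratum B: N_h·S_h = 400·3.39 = 1356.00
  stratum C: N_h·S_h = 620·9.91 = 6144.20
  stratum D: N_h·S_h = 860·7.36 = 6329.60
Σ N_h S_h = 14579.80
n for stratum D = 377·6329.60/14579.80 = 163.669 → 164

164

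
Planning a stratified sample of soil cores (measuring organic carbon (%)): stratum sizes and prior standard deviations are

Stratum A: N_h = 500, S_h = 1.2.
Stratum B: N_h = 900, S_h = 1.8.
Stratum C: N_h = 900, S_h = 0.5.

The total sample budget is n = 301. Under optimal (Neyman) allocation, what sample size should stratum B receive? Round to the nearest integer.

Neyman allocation: n_h = n · N_h S_h / Σ N_i S_i, with n = 301.
  stratum A: N_h·S_h = 500·1.2 = 600.00
  stratum B: N_h·S_h = 900·1.8 = 1620.00
  stratum C: N_h·S_h = 900·0.5 = 450.00
Σ N_h S_h = 2670.00
n for stratum B = 301·1620.00/2670.00 = 182.629 → 183

183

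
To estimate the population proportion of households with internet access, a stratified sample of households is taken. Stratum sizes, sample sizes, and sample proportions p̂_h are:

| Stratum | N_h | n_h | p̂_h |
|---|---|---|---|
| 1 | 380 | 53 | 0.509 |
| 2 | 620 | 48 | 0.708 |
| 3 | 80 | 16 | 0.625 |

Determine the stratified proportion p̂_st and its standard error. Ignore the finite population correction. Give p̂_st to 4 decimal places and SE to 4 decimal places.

p̂_st ≈ 0.6318, SE ≈ 0.0462

N = 1080; stratum weights W_h = N_h/N.
p̂_st = Σ W_h p̂_h = (380·0.509 + 620·0.708 + 80·0.625)/1080 = 0.63183
V̂(p̂_st) = Σ W_h² p̂_h(1−p̂_h)/(n_h−1):
  stratum 1: (380/1080)²·0.509·0.491/52 = 0.000594998
  stratum 2: (620/1080)²·0.708·0.292/47 = 0.00144962
  stratum 3: (80/1080)²·0.625·0.375/15 = 8.57339e-05
V̂(p̂_st) = 0.00213035; SE = √V̂ = 0.0461557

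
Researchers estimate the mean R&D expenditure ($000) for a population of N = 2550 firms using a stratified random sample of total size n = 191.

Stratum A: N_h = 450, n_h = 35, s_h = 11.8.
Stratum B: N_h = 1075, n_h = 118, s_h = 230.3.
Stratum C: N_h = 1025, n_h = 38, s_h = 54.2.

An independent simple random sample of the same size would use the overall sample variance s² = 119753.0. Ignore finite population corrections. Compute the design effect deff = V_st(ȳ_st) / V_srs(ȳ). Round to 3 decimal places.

deff ≈ 0.148

V̂(ȳ_st) = Σ W_h² s_h²/n_h, with W_h = N_h/N and N = 2550:
  stratum A: (450/2550)²·11.8²/35 = 0.123891
  stratum B: (1075/2550)²·230.3²/118 = 79.8808
  stratum C: (1025/2550)²·54.2²/38 = 12.4906
V_st = 92.4953
V_srs = s²/n = 119753.0/191 = 626.979
deff = V_st / V_srs = 92.4953/626.979 = 0.1475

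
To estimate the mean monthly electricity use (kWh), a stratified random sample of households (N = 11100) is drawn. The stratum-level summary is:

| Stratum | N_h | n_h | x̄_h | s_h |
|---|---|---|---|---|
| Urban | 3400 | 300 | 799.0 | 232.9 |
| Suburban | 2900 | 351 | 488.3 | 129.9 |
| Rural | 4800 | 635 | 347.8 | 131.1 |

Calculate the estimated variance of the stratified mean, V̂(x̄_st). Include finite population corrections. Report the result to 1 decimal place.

V̂(x̄_st) ≈ 22.7

V̂(x̄_st) = Σ W_h² (1 − n_h/N_h) s_h²/n_h, with W_h = N_h/N and N = 11100:
  stratum Urban: (3400/11100)²·(1 − 300/3400)·232.9²/300 = 15.4672
  stratum Suburban: (2900/11100)²·(1 − 351/2900)·129.9²/351 = 2.88425
  stratum Rural: (4800/11100)²·(1 − 635/4800)·131.1²/635 = 4.39179
V̂(x̄_st) = 22.7433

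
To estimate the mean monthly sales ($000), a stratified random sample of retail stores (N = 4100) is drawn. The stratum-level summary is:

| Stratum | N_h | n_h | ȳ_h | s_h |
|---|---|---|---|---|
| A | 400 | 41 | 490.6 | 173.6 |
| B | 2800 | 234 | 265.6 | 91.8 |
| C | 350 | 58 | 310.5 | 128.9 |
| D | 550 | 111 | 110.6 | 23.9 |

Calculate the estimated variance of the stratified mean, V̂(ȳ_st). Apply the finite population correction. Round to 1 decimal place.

V̂(ȳ_st) = Σ W_h² (1 − n_h/N_h) s_h²/n_h, with W_h = N_h/N and N = 4100:
  stratum A: (400/4100)²·(1 − 41/400)·173.6²/41 = 6.27917
  stratum B: (2800/4100)²·(1 − 234/2800)·91.8²/234 = 15.3928
  stratum C: (350/4100)²·(1 − 58/350)·128.9²/58 = 1.74165
  stratum D: (550/4100)²·(1 − 111/550)·23.9²/111 = 0.073915
V̂(ȳ_st) = 23.4875

V̂(ȳ_st) ≈ 23.5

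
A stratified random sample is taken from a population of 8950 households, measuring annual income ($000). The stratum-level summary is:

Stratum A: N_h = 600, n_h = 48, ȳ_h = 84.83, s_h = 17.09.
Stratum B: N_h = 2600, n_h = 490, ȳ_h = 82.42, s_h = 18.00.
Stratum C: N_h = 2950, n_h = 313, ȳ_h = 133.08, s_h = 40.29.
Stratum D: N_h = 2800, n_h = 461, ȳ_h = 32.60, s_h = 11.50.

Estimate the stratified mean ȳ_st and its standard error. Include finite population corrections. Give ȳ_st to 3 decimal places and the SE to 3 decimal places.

ȳ_st ≈ 83.693, SE ≈ 0.773

ȳ_st = Σ W_h ȳ_h = (600·84.83 + 2600·82.42 + 2950·133.08 + 2800·32.60)/8950 = 83.69341
V̂(ȳ_st) = Σ W_h² (1 − n_h/N_h) s_h²/n_h, with W_h = N_h/N and N = 8950:
  stratum A: (600/8950)²·(1 − 48/600)·17.09²/48 = 0.0251586
  stratum B: (2600/8950)²·(1 − 490/2600)·18.00²/490 = 0.0452854
  stratum C: (2950/8950)²·(1 − 313/2950)·40.29²/313 = 0.503659
  stratum D: (2800/8950)²·(1 − 461/2800)·11.50²/461 = 0.0234551
V̂(ȳ_st) = 0.597558
SE(ȳ_st) = √0.597558 = 0.773019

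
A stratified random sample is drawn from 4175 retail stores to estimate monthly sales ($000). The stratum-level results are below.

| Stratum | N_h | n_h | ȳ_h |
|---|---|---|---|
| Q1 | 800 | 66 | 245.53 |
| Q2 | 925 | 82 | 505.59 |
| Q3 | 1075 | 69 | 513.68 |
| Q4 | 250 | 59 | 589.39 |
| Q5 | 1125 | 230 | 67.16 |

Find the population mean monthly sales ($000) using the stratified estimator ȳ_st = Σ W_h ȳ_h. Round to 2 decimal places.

N = Σ N_h = 4175. Stratum weights W_h = N_h/N.
ȳ_st = (800·245.53 + 925·505.59 + 1075·513.68 + 250·589.39 + 1125·67.16) / 4175 = 344.7193

ȳ_st ≈ 344.72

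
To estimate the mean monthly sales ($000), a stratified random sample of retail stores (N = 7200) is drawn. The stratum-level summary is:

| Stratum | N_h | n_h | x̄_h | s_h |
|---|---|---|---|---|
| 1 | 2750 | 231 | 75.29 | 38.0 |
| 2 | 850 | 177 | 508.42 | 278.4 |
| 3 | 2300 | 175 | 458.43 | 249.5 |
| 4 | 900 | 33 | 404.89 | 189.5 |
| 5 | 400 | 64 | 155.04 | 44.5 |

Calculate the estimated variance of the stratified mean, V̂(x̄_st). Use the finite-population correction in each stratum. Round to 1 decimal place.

V̂(x̄_st) = Σ W_h² (1 − n_h/N_h) s_h²/n_h, with W_h = N_h/N and N = 7200:
  stratum 1: (2750/7200)²·(1 − 231/2750)·38.0²/231 = 0.835317
  stratum 2: (850/7200)²·(1 − 177/850)·278.4²/177 = 4.83208
  stratum 3: (2300/7200)²·(1 − 175/2300)·249.5²/175 = 33.537
  stratum 4: (900/7200)²·(1 − 33/900)·189.5²/33 = 16.3795
  stratum 5: (400/7200)²·(1 − 64/400)·44.5²/64 = 0.0802185
V̂(x̄_st) = 55.6642

V̂(x̄_st) ≈ 55.7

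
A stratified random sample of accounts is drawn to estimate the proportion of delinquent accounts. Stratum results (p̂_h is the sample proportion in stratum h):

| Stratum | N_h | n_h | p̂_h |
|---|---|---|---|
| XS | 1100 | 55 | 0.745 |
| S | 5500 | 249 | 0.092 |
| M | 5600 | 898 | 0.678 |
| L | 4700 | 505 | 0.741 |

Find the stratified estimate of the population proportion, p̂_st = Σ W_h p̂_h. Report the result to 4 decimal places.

p̂_st ≈ 0.5092

N = 16900; stratum weights W_h = N_h/N.
p̂_st = Σ W_h p̂_h = (1100·0.745 + 5500·0.092 + 5600·0.678 + 4700·0.741)/16900 = 0.50917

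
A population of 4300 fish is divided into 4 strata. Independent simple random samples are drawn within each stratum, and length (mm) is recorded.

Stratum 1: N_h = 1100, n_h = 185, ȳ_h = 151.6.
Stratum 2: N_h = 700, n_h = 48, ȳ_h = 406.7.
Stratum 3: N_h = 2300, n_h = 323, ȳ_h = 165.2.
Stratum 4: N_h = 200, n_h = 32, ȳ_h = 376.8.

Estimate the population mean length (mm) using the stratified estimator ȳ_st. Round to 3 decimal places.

ȳ_st ≈ 210.877

N = Σ N_h = 4300. Stratum weights W_h = N_h/N.
ȳ_st = (1100·151.6 + 700·406.7 + 2300·165.2 + 200·376.8) / 4300 = 210.87674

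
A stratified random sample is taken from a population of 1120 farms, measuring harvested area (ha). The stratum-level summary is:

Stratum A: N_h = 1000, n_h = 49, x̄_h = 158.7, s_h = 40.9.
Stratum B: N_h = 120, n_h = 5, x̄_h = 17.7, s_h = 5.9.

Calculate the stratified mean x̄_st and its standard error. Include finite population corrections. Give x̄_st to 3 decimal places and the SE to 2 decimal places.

x̄_st = Σ W_h x̄_h = (1000·158.7 + 120·17.7)/1120 = 143.59286
V̂(x̄_st) = Σ W_h² (1 − n_h/N_h) s_h²/n_h, with W_h = N_h/N and N = 1120:
  stratum A: (1000/1120)²·(1 − 49/1000)·40.9²/49 = 25.8818
  stratum B: (120/1120)²·(1 − 5/120)·5.9²/5 = 0.0765909
V̂(x̄_st) = 25.9584
SE(x̄_st) = √25.9584 = 5.09494

x̄_st ≈ 143.593, SE ≈ 5.09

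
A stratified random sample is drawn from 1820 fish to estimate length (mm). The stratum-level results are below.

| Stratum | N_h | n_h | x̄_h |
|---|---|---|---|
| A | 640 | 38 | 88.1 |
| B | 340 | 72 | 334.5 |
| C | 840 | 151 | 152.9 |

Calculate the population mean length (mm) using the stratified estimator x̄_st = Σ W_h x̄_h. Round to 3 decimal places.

x̄_st ≈ 164.038

N = Σ N_h = 1820. Stratum weights W_h = N_h/N.
x̄_st = (640·88.1 + 340·334.5 + 840·152.9) / 1820 = 164.03846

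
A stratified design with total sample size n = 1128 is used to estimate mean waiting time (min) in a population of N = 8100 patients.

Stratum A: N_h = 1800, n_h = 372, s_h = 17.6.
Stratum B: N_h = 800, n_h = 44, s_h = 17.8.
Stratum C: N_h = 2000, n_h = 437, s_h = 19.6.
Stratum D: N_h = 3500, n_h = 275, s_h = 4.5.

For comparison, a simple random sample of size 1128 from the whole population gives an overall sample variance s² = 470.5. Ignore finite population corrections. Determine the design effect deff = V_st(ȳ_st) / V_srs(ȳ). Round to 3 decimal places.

deff ≈ 0.428

V̂(ȳ_st) = Σ W_h² s_h²/n_h, with W_h = N_h/N and N = 8100:
  stratum A: (1800/8100)²·17.6²/372 = 0.0411204
  stratum B: (800/8100)²·17.8²/44 = 0.0702421
  stratum C: (2000/8100)²·19.6²/437 = 0.0535946
  stratum D: (3500/8100)²·4.5²/275 = 0.0137486
V_st = 0.178706
V_srs = s²/n = 470.5/1128 = 0.41711
deff = V_st / V_srs = 0.178706/0.41711 = 0.4284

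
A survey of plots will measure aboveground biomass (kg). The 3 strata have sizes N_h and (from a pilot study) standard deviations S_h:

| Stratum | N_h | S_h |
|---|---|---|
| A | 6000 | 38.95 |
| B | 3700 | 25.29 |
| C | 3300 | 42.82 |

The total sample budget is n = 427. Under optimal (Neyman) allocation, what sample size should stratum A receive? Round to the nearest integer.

Neyman allocation: n_h = n · N_h S_h / Σ N_i S_i, with n = 427.
  stratum A: N_h·S_h = 6000·38.95 = 233700.00
  stratum B: N_h·S_h = 3700·25.29 = 93573.00
  stratum C: N_h·S_h = 3300·42.82 = 141306.00
Σ N_h S_h = 468579.00
n for stratum A = 427·233700.00/468579.00 = 212.963 → 213

213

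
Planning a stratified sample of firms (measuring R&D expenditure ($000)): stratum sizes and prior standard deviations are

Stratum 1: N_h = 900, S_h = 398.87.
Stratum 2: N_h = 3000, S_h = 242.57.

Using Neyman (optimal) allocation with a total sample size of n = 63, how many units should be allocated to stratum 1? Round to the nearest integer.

Neyman allocation: n_h = n · N_h S_h / Σ N_i S_i, with n = 63.
  stratum 1: N_h·S_h = 900·398.87 = 358983.00
  stratum 2: N_h·S_h = 3000·242.57 = 727710.00
Σ N_h S_h = 1086693.00
n for stratum 1 = 63·358983.00/1086693.00 = 20.812 → 21

21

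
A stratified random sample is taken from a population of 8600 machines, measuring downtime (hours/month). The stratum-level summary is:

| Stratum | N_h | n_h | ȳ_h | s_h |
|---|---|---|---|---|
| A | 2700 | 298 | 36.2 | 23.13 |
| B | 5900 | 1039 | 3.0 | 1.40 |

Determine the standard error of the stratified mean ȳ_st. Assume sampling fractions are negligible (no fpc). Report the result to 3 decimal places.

V̂(ȳ_st) = Σ W_h² s_h²/n_h, with W_h = N_h/N and N = 8600:
  stratum A: (2700/8600)²·23.13²/298 = 0.176956
  stratum B: (5900/8600)²·1.40²/1039 = 0.000887866
V̂(ȳ_st) = 0.177844
SE(ȳ_st) = √0.177844 = 0.421716

SE(ȳ_st) ≈ 0.422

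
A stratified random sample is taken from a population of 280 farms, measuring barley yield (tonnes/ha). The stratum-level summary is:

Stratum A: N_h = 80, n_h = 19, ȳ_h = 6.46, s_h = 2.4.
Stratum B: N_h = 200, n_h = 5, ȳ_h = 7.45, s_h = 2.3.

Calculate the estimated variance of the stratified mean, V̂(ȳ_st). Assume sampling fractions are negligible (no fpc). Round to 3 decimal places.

V̂(ȳ_st) ≈ 0.565

V̂(ȳ_st) = Σ W_h² s_h²/n_h, with W_h = N_h/N and N = 280:
  stratum A: (80/280)²·2.4²/19 = 0.0247476
  stratum B: (200/280)²·2.3²/5 = 0.539796
V̂(ȳ_st) = 0.564544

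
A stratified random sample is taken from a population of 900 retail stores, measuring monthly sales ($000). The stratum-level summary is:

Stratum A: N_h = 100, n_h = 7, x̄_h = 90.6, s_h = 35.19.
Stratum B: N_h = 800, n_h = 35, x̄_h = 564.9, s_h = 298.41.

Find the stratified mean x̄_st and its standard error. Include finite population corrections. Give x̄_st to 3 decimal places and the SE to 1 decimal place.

x̄_st = Σ W_h x̄_h = (100·90.6 + 800·564.9)/900 = 512.20000
V̂(x̄_st) = Σ W_h² (1 − n_h/N_h) s_h²/n_h, with W_h = N_h/N and N = 900:
  stratum A: (100/900)²·(1 − 7/100)·35.19²/7 = 2.03113
  stratum B: (800/900)²·(1 − 35/800)·298.41²/35 = 1922.32
V̂(x̄_st) = 1924.35
SE(x̄_st) = √1924.35 = 43.8674

x̄_st ≈ 512.200, SE ≈ 43.9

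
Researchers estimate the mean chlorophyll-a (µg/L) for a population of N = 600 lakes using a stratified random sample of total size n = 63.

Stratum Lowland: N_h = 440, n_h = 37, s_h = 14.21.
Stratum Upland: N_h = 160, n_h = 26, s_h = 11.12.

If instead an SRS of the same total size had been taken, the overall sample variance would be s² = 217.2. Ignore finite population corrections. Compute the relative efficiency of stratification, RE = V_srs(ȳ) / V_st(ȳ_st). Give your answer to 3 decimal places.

RE ≈ 1.053

V̂(ȳ_st) = Σ W_h² s_h²/n_h, with W_h = N_h/N and N = 600:
  stratum Lowland: (440/600)²·14.21²/37 = 2.93487
  stratum Upland: (160/600)²·11.12²/26 = 0.3382
V_st = 3.27307
V_srs = s²/n = 217.2/63 = 3.44762
Relative efficiency = V_srs / V_st = 3.44762/3.27307 = 1.0533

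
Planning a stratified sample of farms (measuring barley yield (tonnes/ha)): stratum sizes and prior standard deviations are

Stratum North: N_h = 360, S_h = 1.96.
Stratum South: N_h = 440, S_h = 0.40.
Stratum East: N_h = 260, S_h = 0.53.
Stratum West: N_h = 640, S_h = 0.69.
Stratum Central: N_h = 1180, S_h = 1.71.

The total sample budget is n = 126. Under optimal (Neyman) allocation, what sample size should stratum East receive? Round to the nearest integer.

5

Neyman allocation: n_h = n · N_h S_h / Σ N_i S_i, with n = 126.
  stratum North: N_h·S_h = 360·1.96 = 705.60
  stratum South: N_h·S_h = 440·0.40 = 176.00
  stratum East: N_h·S_h = 260·0.53 = 137.80
  stratum West: N_h·S_h = 640·0.69 = 441.60
  stratum Central: N_h·S_h = 1180·1.71 = 2017.80
Σ N_h S_h = 3478.80
n for stratum East = 126·137.80/3478.80 = 4.991 → 5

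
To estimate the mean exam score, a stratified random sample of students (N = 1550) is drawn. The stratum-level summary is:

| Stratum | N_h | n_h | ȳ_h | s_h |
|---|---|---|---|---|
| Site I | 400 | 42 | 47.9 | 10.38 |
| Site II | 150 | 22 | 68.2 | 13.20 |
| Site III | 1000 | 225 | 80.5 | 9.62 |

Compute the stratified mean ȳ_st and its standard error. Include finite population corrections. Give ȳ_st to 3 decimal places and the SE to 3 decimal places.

ȳ_st = Σ W_h ȳ_h = (400·47.9 + 150·68.2 + 1000·80.5)/1550 = 70.89677
V̂(ȳ_st) = Σ W_h² (1 − n_h/N_h) s_h²/n_h, with W_h = N_h/N and N = 1550:
  stratum Site I: (400/1550)²·(1 − 42/400)·10.38²/42 = 0.152906
  stratum Site II: (150/1550)²·(1 − 22/150)·13.20²/22 = 0.0632941
  stratum Site III: (1000/1550)²·(1 − 225/1000)·9.62²/225 = 0.13268
V̂(ȳ_st) = 0.34888
SE(ȳ_st) = √0.34888 = 0.590661

ȳ_st ≈ 70.897, SE ≈ 0.591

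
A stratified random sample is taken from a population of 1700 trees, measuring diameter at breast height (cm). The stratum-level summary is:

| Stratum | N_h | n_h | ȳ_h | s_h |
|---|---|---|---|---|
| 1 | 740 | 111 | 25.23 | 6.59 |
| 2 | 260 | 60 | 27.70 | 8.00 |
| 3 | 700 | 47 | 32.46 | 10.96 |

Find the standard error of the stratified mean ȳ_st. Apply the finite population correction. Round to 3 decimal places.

V̂(ȳ_st) = Σ W_h² (1 − n_h/N_h) s_h²/n_h, with W_h = N_h/N and N = 1700:
  stratum 1: (740/1700)²·(1 − 111/740)·6.59²/111 = 0.0630133
  stratum 2: (260/1700)²·(1 − 60/260)·8.00²/60 = 0.0191926
  stratum 3: (700/1700)²·(1 − 47/700)·10.96²/47 = 0.404238
V̂(ȳ_st) = 0.486443
SE(ȳ_st) = √0.486443 = 0.697455

SE(ȳ_st) ≈ 0.697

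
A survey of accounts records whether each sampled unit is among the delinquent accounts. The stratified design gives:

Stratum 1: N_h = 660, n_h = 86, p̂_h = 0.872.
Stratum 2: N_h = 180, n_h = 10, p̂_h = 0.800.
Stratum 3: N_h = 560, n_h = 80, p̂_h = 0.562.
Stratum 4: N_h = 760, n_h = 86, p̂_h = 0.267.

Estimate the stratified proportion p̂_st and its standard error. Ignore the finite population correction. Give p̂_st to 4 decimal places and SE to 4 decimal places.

p̂_st ≈ 0.5728, SE ≈ 0.0272

N = 2160; stratum weights W_h = N_h/N.
p̂_st = Σ W_h p̂_h = (660·0.872 + 180·0.800 + 560·0.562 + 760·0.267)/2160 = 0.57276
V̂(p̂_st) = Σ W_h² p̂_h(1−p̂_h)/(n_h−1):
  stratum 1: (660/2160)²·0.872·0.128/85 = 0.000122599
  stratum 2: (180/2160)²·0.800·0.200/9 = 0.000123457
  stratum 3: (560/2160)²·0.562·0.438/79 = 0.000209436
  stratum 4: (760/2160)²·0.267·0.733/85 = 0.000285047
V̂(p̂_st) = 0.000740539; SE = √V̂ = 0.0272128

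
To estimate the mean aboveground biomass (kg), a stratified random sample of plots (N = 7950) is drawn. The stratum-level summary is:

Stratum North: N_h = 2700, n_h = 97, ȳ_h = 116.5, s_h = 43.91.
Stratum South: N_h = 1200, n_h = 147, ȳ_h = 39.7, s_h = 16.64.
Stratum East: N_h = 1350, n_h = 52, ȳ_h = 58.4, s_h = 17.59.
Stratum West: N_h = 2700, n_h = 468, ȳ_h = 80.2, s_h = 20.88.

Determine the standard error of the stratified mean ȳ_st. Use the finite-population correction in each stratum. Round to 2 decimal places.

V̂(ȳ_st) = Σ W_h² (1 − n_h/N_h) s_h²/n_h, with W_h = N_h/N and N = 7950:
  stratum North: (2700/7950)²·(1 − 97/2700)·43.91²/97 = 2.21034
  stratum South: (1200/7950)²·(1 − 147/1200)·16.64²/147 = 0.0376586
  stratum East: (1350/7950)²·(1 − 52/1350)·17.59²/52 = 0.164969
  stratum West: (2700/7950)²·(1 − 468/2700)·20.88²/468 = 0.0888257
V̂(ȳ_st) = 2.50179
SE(ȳ_st) = √2.50179 = 1.58171

SE(ȳ_st) ≈ 1.58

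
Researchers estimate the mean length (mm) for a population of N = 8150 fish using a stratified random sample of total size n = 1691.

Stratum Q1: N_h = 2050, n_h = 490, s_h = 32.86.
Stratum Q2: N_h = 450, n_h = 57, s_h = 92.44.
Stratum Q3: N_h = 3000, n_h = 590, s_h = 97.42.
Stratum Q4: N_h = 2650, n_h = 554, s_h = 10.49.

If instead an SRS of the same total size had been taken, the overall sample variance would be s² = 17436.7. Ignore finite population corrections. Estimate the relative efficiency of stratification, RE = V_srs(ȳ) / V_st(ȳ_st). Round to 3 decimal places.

V̂(ȳ_st) = Σ W_h² s_h²/n_h, with W_h = N_h/N and N = 8150:
  stratum Q1: (2050/8150)²·32.86²/490 = 0.139422
  stratum Q2: (450/8150)²·92.44²/57 = 0.457041
  stratum Q3: (3000/8150)²·97.42²/590 = 2.17957
  stratum Q4: (2650/8150)²·10.49²/554 = 0.0209999
V_st = 2.79704
V_srs = s²/n = 17436.7/1691 = 10.3115
Relative efficiency = V_srs / V_st = 10.3115/2.79704 = 3.6866

RE ≈ 3.687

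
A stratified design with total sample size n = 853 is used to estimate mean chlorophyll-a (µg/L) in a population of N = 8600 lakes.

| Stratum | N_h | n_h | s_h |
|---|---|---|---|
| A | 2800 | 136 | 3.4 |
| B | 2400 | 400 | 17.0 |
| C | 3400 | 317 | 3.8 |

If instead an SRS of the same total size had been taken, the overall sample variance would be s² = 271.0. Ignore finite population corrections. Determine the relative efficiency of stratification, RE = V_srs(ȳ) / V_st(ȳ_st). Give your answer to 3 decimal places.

V̂(ȳ_st) = Σ W_h² s_h²/n_h, with W_h = N_h/N and N = 8600:
  stratum A: (2800/8600)²·3.4²/136 = 0.00901028
  stratum B: (2400/8600)²·17.0²/400 = 0.0562683
  stratum C: (3400/8600)²·3.8²/317 = 0.00711982
V_st = 0.0723983
V_srs = s²/n = 271.0/853 = 0.317702
Relative efficiency = V_srs / V_st = 0.317702/0.0723983 = 4.3883

RE ≈ 4.388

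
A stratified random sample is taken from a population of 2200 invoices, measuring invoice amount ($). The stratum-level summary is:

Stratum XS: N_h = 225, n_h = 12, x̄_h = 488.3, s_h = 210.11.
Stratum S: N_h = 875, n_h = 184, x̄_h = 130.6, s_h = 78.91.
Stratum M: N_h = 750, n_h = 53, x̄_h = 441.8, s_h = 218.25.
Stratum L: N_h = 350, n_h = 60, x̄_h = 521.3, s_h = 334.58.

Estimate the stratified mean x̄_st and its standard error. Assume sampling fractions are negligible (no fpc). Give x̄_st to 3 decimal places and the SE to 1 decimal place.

x̄_st ≈ 335.431, SE ≈ 14.0

x̄_st = Σ W_h x̄_h = (225·488.3 + 875·130.6 + 750·441.8 + 350·521.3)/2200 = 335.43068
V̂(x̄_st) = Σ W_h² s_h²/n_h, with W_h = N_h/N and N = 2200:
  stratum XS: (225/2200)²·210.11²/12 = 38.4797
  stratum S: (875/2200)²·78.91²/184 = 5.35324
  stratum M: (750/2200)²·218.25²/53 = 104.45
  stratum L: (350/2200)²·334.58²/60 = 47.2215
V̂(x̄_st) = 195.505
SE(x̄_st) = √195.505 = 13.9823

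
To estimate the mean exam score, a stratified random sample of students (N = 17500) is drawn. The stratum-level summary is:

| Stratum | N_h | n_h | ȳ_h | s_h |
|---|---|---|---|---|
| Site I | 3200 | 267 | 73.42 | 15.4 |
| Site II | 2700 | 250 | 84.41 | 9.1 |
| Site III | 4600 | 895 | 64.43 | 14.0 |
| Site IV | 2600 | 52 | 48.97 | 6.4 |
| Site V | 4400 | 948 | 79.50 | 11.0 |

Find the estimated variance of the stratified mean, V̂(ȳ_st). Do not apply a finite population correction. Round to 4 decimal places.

V̂(ȳ_st) = Σ W_h² s_h²/n_h, with W_h = N_h/N and N = 17500:
  stratum Site I: (3200/17500)²·15.4²/267 = 0.0296998
  stratum Site II: (2700/17500)²·9.1²/250 = 0.00788486
  stratum Site III: (4600/17500)²·14.0²/895 = 0.0151312
  stratum Site IV: (2600/17500)²·6.4²/52 = 0.0173871
  stratum Site V: (4400/17500)²·11.0²/948 = 0.00806875
V̂(ȳ_st) = 0.0781717

V̂(ȳ_st) ≈ 0.0782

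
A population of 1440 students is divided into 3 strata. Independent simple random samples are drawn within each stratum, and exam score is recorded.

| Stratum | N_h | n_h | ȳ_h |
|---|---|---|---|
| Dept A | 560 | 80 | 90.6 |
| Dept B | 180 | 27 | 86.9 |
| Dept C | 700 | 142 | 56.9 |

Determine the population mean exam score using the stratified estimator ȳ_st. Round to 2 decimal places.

ȳ_st ≈ 73.76

N = Σ N_h = 1440. Stratum weights W_h = N_h/N.
ȳ_st = (560·90.6 + 180·86.9 + 700·56.9) / 1440 = 73.7556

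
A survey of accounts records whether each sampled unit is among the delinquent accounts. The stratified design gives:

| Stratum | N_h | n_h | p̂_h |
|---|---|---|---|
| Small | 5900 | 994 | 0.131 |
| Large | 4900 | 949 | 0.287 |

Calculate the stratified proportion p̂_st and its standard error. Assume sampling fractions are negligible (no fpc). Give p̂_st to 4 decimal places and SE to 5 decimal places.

p̂_st ≈ 0.2018, SE ≈ 0.00887

N = 10800; stratum weights W_h = N_h/N.
p̂_st = Σ W_h p̂_h = (5900·0.131 + 4900·0.287)/10800 = 0.20178
V̂(p̂_st) = Σ W_h² p̂_h(1−p̂_h)/(n_h−1):
  stratum Small: (5900/10800)²·0.131·0.869/993 = 3.42136e-05
  stratum Large: (4900/10800)²·0.287·0.713/948 = 4.44332e-05
V̂(p̂_st) = 7.86468e-05; SE = √V̂ = 0.0088683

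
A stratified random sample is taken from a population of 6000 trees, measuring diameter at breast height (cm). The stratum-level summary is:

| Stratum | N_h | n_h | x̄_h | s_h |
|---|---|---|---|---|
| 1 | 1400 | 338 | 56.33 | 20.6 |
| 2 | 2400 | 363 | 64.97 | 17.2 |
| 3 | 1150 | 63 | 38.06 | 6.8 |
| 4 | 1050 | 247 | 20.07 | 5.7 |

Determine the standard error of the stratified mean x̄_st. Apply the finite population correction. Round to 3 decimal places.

V̂(x̄_st) = Σ W_h² (1 − n_h/N_h) s_h²/n_h, with W_h = N_h/N and N = 6000:
  stratum 1: (1400/6000)²·(1 − 338/1400)·20.6²/338 = 0.0518523
  stratum 2: (2400/6000)²·(1 − 363/2400)·17.2²/363 = 0.110675
  stratum 3: (1150/6000)²·(1 − 63/1150)·6.8²/63 = 0.025486
  stratum 4: (1050/6000)²·(1 − 247/1050)·5.7²/247 = 0.00308074
V̂(x̄_st) = 0.191094
SE(x̄_st) = √0.191094 = 0.437143

SE(x̄_st) ≈ 0.437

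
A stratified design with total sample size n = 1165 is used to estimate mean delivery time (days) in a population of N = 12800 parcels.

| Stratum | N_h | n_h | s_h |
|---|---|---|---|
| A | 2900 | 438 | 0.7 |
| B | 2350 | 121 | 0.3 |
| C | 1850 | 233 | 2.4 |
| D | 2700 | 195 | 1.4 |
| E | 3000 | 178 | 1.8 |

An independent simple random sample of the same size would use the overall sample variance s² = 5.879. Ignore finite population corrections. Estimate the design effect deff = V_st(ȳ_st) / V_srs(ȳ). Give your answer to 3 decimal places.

V̂(ȳ_st) = Σ W_h² s_h²/n_h, with W_h = N_h/N and N = 12800:
  stratum A: (2900/12800)²·0.7²/438 = 5.74246e-05
  stratum B: (2350/12800)²·0.3²/121 = 2.50711e-05
  stratum C: (1850/12800)²·2.4²/233 = 0.000516405
  stratum D: (2700/12800)²·1.4²/195 = 0.000447228
  stratum E: (3000/12800)²·1.8²/178 = 0.000999879
V_st = 0.00204601
V_srs = s²/n = 5.879/1165 = 0.00504635
deff = V_st / V_srs = 0.00204601/0.00504635 = 0.4054

deff ≈ 0.405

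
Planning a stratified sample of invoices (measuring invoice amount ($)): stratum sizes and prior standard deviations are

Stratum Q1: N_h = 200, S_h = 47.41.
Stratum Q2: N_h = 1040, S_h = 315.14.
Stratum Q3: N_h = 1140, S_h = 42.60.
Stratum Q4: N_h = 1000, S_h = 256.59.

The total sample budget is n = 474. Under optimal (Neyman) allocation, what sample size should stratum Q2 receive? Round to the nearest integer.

242

Neyman allocation: n_h = n · N_h S_h / Σ N_i S_i, with n = 474.
  stratum Q1: N_h·S_h = 200·47.41 = 9482.00
  stratum Q2: N_h·S_h = 1040·315.14 = 327745.60
  stratum Q3: N_h·S_h = 1140·42.60 = 48564.00
  stratum Q4: N_h·S_h = 1000·256.59 = 256590.00
Σ N_h S_h = 642381.60
n for stratum Q2 = 474·327745.60/642381.60 = 241.837 → 242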